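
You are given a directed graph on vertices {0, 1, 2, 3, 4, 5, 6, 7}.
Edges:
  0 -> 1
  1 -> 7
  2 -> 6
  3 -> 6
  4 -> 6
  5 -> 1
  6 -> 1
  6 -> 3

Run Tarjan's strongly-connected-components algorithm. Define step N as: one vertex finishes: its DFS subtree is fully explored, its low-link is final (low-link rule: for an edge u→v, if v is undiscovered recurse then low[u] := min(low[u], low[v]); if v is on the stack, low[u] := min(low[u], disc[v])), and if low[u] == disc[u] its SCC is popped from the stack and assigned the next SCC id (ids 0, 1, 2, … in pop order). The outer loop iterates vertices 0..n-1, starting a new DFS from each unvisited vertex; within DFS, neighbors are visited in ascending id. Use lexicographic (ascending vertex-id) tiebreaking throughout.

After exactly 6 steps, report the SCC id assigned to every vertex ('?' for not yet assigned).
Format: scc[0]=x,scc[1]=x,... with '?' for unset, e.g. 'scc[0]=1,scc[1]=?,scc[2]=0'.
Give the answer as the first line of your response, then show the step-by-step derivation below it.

scc[0]=2,scc[1]=1,scc[2]=4,scc[3]=3,scc[4]=?,scc[5]=?,scc[6]=3,scc[7]=0

step 1: low=(low[0]=0,low[1]=1,low[2]=?,low[3]=?,low[4]=?,low[5]=?,low[6]=?,low[7]=2); scc=(scc[0]=?,scc[1]=?,scc[2]=?,scc[3]=?,scc[4]=?,scc[5]=?,scc[6]=?,scc[7]=0)
step 2: low=(low[0]=0,low[1]=1,low[2]=?,low[3]=?,low[4]=?,low[5]=?,low[6]=?,low[7]=2); scc=(scc[0]=?,scc[1]=1,scc[2]=?,scc[3]=?,scc[4]=?,scc[5]=?,scc[6]=?,scc[7]=0)
step 3: low=(low[0]=0,low[1]=1,low[2]=?,low[3]=?,low[4]=?,low[5]=?,low[6]=?,low[7]=2); scc=(scc[0]=2,scc[1]=1,scc[2]=?,scc[3]=?,scc[4]=?,scc[5]=?,scc[6]=?,scc[7]=0)
step 4: low=(low[0]=0,low[1]=1,low[2]=3,low[3]=4,low[4]=?,low[5]=?,low[6]=4,low[7]=2); scc=(scc[0]=2,scc[1]=1,scc[2]=?,scc[3]=?,scc[4]=?,scc[5]=?,scc[6]=?,scc[7]=0)
step 5: low=(low[0]=0,low[1]=1,low[2]=3,low[3]=4,low[4]=?,low[5]=?,low[6]=4,low[7]=2); scc=(scc[0]=2,scc[1]=1,scc[2]=?,scc[3]=3,scc[4]=?,scc[5]=?,scc[6]=3,scc[7]=0)
step 6: low=(low[0]=0,low[1]=1,low[2]=3,low[3]=4,low[4]=?,low[5]=?,low[6]=4,low[7]=2); scc=(scc[0]=2,scc[1]=1,scc[2]=4,scc[3]=3,scc[4]=?,scc[5]=?,scc[6]=3,scc[7]=0)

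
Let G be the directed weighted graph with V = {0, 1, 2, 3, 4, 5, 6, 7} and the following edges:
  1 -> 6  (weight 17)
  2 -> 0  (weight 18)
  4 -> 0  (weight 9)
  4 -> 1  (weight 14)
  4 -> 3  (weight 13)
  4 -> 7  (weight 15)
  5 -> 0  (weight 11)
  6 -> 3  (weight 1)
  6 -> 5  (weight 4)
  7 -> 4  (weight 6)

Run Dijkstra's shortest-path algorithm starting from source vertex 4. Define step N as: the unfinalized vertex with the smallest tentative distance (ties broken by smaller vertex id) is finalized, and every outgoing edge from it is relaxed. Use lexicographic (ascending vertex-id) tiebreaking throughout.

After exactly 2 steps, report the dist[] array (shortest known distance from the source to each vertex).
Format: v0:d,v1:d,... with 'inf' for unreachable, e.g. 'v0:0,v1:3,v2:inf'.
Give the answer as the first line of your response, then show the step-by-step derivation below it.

v0:9,v1:14,v2:inf,v3:13,v4:0,v5:inf,v6:inf,v7:15

step 1: dist = v0:9,v1:14,v2:inf,v3:13,v4:0,v5:inf,v6:inf,v7:15
step 2: dist = v0:9,v1:14,v2:inf,v3:13,v4:0,v5:inf,v6:inf,v7:15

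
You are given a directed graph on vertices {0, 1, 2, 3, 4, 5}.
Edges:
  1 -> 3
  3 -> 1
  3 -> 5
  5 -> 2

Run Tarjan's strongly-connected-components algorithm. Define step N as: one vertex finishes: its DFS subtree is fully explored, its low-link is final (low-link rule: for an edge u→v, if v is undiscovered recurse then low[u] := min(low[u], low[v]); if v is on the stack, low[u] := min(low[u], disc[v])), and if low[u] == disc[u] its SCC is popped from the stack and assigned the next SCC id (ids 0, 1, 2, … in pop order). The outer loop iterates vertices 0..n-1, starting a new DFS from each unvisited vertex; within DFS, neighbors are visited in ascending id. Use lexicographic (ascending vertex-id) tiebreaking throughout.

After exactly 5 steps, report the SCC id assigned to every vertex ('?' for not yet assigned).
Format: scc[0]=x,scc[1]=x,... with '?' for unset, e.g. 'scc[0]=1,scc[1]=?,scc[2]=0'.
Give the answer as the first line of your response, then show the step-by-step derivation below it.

scc[0]=0,scc[1]=3,scc[2]=1,scc[3]=3,scc[4]=?,scc[5]=2

step 1: low=(low[0]=0,low[1]=?,low[2]=?,low[3]=?,low[4]=?,low[5]=?); scc=(scc[0]=0,scc[1]=?,scc[2]=?,scc[3]=?,scc[4]=?,scc[5]=?)
step 2: low=(low[0]=0,low[1]=1,low[2]=4,low[3]=1,low[4]=?,low[5]=3); scc=(scc[0]=0,scc[1]=?,scc[2]=1,scc[3]=?,scc[4]=?,scc[5]=?)
step 3: low=(low[0]=0,low[1]=1,low[2]=4,low[3]=1,low[4]=?,low[5]=3); scc=(scc[0]=0,scc[1]=?,scc[2]=1,scc[3]=?,scc[4]=?,scc[5]=2)
step 4: low=(low[0]=0,low[1]=1,low[2]=4,low[3]=1,low[4]=?,low[5]=3); scc=(scc[0]=0,scc[1]=?,scc[2]=1,scc[3]=?,scc[4]=?,scc[5]=2)
step 5: low=(low[0]=0,low[1]=1,low[2]=4,low[3]=1,low[4]=?,low[5]=3); scc=(scc[0]=0,scc[1]=3,scc[2]=1,scc[3]=3,scc[4]=?,scc[5]=2)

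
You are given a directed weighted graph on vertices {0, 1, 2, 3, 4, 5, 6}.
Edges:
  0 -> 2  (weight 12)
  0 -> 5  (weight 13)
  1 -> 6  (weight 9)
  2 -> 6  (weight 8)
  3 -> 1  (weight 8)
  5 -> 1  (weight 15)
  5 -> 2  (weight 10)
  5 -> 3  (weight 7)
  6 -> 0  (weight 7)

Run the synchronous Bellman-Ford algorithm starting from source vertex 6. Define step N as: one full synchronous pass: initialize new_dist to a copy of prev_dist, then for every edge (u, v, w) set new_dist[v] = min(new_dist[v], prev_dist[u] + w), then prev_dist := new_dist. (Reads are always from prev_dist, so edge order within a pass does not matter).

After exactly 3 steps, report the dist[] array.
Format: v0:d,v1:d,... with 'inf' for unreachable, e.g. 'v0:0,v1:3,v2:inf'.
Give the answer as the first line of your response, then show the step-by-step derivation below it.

v0:7,v1:35,v2:19,v3:27,v4:inf,v5:20,v6:0

step 1: dist = v0:7,v1:inf,v2:inf,v3:inf,v4:inf,v5:inf,v6:0
step 2: dist = v0:7,v1:inf,v2:19,v3:inf,v4:inf,v5:20,v6:0
step 3: dist = v0:7,v1:35,v2:19,v3:27,v4:inf,v5:20,v6:0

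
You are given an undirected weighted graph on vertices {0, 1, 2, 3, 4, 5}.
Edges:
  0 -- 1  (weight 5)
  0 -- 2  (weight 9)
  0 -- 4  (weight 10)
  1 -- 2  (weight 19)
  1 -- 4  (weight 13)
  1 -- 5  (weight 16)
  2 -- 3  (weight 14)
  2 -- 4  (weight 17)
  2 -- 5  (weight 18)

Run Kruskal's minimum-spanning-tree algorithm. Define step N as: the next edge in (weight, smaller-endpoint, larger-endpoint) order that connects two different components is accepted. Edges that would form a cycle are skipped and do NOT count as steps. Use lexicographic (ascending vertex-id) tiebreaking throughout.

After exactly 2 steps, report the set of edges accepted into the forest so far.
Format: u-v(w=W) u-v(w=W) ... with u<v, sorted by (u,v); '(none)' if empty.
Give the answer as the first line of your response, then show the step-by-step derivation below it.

0-1(w=5) 0-2(w=9)

step 1: add edge 0-1 (w=5); MST = {0-1(w=5)}
step 2: add edge 0-2 (w=9); MST = {0-1(w=5) 0-2(w=9)}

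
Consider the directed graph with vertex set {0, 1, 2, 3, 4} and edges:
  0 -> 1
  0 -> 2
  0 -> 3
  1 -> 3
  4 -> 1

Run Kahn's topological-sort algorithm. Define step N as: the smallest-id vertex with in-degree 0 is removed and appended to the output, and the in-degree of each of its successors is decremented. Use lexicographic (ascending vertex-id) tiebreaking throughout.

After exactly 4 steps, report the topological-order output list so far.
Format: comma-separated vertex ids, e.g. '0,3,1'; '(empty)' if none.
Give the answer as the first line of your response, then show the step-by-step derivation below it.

0,2,4,1

step 1: output 0; order=[0]; indeg=(0,1,0,1,0)
step 2: output 2; order=[0,2]; indeg=(0,1,0,1,0)
step 3: output 4; order=[0,2,4]; indeg=(0,0,0,1,0)
step 4: output 1; order=[0,2,4,1]; indeg=(0,0,0,0,0)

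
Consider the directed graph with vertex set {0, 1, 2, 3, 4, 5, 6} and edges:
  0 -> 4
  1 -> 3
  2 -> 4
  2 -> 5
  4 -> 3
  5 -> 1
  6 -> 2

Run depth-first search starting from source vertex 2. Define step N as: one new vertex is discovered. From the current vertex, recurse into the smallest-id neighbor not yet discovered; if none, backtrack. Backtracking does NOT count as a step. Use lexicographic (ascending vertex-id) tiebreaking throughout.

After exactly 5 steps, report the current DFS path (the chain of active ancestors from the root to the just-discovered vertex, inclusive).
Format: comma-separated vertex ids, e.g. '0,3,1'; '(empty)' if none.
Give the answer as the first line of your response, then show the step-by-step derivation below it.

2,5,1

step 1: discover 2; path=2; order=2
step 2: discover 4; path=2>4; order=2,4
step 3: discover 3; path=2>4>3; order=2,4,3
step 4: discover 5; path=2>5; order=2,4,3,5
step 5: discover 1; path=2>5>1; order=2,4,3,5,1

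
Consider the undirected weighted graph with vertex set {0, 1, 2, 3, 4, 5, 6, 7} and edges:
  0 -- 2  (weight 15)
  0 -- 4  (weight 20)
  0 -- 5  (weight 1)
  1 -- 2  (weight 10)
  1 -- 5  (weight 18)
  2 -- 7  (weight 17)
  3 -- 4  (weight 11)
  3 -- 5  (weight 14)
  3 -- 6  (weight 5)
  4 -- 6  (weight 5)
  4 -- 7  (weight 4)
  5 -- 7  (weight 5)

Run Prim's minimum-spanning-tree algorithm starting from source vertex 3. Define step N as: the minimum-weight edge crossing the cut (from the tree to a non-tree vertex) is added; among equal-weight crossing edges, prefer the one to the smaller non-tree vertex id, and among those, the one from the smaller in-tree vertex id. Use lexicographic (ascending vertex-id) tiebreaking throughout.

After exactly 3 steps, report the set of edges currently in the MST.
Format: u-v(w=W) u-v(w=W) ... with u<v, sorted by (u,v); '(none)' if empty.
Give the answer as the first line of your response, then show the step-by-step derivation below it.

3-6(w=5) 4-6(w=5) 4-7(w=4)

step 1: add edge 3-6 (w=5); MST = {3-6(w=5)}
step 2: add edge 4-6 (w=5); MST = {3-6(w=5) 4-6(w=5)}
step 3: add edge 4-7 (w=4); MST = {3-6(w=5) 4-6(w=5) 4-7(w=4)}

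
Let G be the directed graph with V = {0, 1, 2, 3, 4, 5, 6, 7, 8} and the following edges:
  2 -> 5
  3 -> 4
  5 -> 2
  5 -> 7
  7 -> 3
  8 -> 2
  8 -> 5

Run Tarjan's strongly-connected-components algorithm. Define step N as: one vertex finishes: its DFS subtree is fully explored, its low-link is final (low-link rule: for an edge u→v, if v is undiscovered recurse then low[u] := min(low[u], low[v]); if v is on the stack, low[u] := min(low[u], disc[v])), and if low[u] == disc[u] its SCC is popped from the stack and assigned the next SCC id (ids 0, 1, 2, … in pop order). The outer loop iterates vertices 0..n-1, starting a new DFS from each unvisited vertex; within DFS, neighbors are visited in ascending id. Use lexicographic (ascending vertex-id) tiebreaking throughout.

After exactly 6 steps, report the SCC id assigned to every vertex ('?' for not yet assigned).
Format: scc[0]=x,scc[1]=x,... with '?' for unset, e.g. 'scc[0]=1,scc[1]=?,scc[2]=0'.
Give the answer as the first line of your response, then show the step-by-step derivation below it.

scc[0]=0,scc[1]=1,scc[2]=?,scc[3]=3,scc[4]=2,scc[5]=?,scc[6]=?,scc[7]=4,scc[8]=?

step 1: low=(low[0]=0,low[1]=?,low[2]=?,low[3]=?,low[4]=?,low[5]=?,low[6]=?,low[7]=?,low[8]=?); scc=(scc[0]=0,scc[1]=?,scc[2]=?,scc[3]=?,scc[4]=?,scc[5]=?,scc[6]=?,scc[7]=?,scc[8]=?)
step 2: low=(low[0]=0,low[1]=1,low[2]=?,low[3]=?,low[4]=?,low[5]=?,low[6]=?,low[7]=?,low[8]=?); scc=(scc[0]=0,scc[1]=1,scc[2]=?,scc[3]=?,scc[4]=?,scc[5]=?,scc[6]=?,scc[7]=?,scc[8]=?)
step 3: low=(low[0]=0,low[1]=1,low[2]=2,low[3]=5,low[4]=6,low[5]=2,low[6]=?,low[7]=4,low[8]=?); scc=(scc[0]=0,scc[1]=1,scc[2]=?,scc[3]=?,scc[4]=2,scc[5]=?,scc[6]=?,scc[7]=?,scc[8]=?)
step 4: low=(low[0]=0,low[1]=1,low[2]=2,low[3]=5,low[4]=6,low[5]=2,low[6]=?,low[7]=4,low[8]=?); scc=(scc[0]=0,scc[1]=1,scc[2]=?,scc[3]=3,scc[4]=2,scc[5]=?,scc[6]=?,scc[7]=?,scc[8]=?)
step 5: low=(low[0]=0,low[1]=1,low[2]=2,low[3]=5,low[4]=6,low[5]=2,low[6]=?,low[7]=4,low[8]=?); scc=(scc[0]=0,scc[1]=1,scc[2]=?,scc[3]=3,scc[4]=2,scc[5]=?,scc[6]=?,scc[7]=4,scc[8]=?)
step 6: low=(low[0]=0,low[1]=1,low[2]=2,low[3]=5,low[4]=6,low[5]=2,low[6]=?,low[7]=4,low[8]=?); scc=(scc[0]=0,scc[1]=1,scc[2]=?,scc[3]=3,scc[4]=2,scc[5]=?,scc[6]=?,scc[7]=4,scc[8]=?)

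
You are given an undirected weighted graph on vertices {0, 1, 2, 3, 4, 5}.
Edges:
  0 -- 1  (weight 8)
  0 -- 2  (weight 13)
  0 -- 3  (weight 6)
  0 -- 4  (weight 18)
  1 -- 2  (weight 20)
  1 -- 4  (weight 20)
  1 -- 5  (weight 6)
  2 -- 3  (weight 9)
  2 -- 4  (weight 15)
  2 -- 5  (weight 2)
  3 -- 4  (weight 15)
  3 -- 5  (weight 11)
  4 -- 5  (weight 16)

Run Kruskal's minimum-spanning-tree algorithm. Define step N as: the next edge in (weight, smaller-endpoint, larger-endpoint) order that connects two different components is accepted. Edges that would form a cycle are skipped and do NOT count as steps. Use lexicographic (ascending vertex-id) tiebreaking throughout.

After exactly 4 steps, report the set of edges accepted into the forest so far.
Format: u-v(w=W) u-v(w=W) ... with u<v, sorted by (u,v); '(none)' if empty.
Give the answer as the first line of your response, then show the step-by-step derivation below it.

0-1(w=8) 0-3(w=6) 1-5(w=6) 2-5(w=2)

step 1: add edge 2-5 (w=2); MST = {2-5(w=2)}
step 2: add edge 0-3 (w=6); MST = {0-3(w=6) 2-5(w=2)}
step 3: add edge 1-5 (w=6); MST = {0-3(w=6) 1-5(w=6) 2-5(w=2)}
step 4: add edge 0-1 (w=8); MST = {0-1(w=8) 0-3(w=6) 1-5(w=6) 2-5(w=2)}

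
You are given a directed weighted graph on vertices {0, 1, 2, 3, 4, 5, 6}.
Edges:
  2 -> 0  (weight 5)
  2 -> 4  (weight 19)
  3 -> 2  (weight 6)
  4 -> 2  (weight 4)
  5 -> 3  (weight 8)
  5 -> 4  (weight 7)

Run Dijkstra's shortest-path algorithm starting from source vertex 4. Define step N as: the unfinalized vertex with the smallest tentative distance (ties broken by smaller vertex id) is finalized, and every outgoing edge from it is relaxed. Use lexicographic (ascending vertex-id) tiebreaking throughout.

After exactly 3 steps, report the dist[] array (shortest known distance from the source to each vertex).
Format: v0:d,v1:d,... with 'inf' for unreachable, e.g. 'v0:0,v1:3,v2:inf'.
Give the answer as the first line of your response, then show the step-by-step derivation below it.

v0:9,v1:inf,v2:4,v3:inf,v4:0,v5:inf,v6:inf

step 1: dist = v0:inf,v1:inf,v2:4,v3:inf,v4:0,v5:inf,v6:inf
step 2: dist = v0:9,v1:inf,v2:4,v3:inf,v4:0,v5:inf,v6:inf
step 3: dist = v0:9,v1:inf,v2:4,v3:inf,v4:0,v5:inf,v6:inf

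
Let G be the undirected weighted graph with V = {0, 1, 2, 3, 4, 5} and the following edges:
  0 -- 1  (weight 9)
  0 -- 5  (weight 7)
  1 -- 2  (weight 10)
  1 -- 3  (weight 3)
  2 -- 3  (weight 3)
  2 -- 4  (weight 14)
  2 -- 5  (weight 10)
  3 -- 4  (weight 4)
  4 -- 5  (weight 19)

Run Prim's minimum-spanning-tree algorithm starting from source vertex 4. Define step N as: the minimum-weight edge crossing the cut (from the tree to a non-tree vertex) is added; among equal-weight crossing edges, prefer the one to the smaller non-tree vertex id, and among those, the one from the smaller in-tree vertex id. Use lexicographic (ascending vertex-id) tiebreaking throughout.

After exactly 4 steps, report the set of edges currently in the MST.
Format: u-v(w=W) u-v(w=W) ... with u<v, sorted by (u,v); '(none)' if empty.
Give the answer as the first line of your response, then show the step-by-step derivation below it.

0-1(w=9) 1-3(w=3) 2-3(w=3) 3-4(w=4)

step 1: add edge 3-4 (w=4); MST = {3-4(w=4)}
step 2: add edge 1-3 (w=3); MST = {1-3(w=3) 3-4(w=4)}
step 3: add edge 2-3 (w=3); MST = {1-3(w=3) 2-3(w=3) 3-4(w=4)}
step 4: add edge 0-1 (w=9); MST = {0-1(w=9) 1-3(w=3) 2-3(w=3) 3-4(w=4)}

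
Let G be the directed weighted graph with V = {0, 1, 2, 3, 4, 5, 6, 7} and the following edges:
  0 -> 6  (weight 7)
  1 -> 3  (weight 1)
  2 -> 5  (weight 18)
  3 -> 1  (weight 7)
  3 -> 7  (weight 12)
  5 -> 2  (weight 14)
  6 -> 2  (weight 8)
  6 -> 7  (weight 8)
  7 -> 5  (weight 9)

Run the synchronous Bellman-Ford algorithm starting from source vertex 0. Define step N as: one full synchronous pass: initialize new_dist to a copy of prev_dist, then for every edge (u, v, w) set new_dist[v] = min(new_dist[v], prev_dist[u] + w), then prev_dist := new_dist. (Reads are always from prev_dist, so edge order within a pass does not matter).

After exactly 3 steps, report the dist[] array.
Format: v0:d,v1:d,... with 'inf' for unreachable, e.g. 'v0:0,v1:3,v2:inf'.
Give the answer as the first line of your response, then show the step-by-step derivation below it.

v0:0,v1:inf,v2:15,v3:inf,v4:inf,v5:24,v6:7,v7:15

step 1: dist = v0:0,v1:inf,v2:inf,v3:inf,v4:inf,v5:inf,v6:7,v7:inf
step 2: dist = v0:0,v1:inf,v2:15,v3:inf,v4:inf,v5:inf,v6:7,v7:15
step 3: dist = v0:0,v1:inf,v2:15,v3:inf,v4:inf,v5:24,v6:7,v7:15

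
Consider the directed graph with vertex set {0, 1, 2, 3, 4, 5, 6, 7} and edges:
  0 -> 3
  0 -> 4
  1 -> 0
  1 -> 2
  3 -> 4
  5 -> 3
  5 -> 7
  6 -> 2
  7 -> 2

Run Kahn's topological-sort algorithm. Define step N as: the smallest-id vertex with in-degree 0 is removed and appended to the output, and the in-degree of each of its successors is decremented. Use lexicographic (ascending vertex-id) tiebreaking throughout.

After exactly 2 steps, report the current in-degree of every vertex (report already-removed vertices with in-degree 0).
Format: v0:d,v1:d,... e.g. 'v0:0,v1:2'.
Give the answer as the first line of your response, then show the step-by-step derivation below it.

v0:0,v1:0,v2:2,v3:1,v4:1,v5:0,v6:0,v7:1

step 1: output 1; order=[1]; indeg=(0,0,2,2,2,0,0,1)
step 2: output 0; order=[1,0]; indeg=(0,0,2,1,1,0,0,1)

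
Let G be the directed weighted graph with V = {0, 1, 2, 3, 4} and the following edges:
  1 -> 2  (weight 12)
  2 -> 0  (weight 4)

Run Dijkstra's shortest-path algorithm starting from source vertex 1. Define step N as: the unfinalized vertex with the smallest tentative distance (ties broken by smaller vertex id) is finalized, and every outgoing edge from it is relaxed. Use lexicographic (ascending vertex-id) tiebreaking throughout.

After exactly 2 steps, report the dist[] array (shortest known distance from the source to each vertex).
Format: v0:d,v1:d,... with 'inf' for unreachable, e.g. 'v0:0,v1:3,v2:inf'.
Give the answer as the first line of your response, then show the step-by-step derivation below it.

v0:16,v1:0,v2:12,v3:inf,v4:inf

step 1: dist = v0:inf,v1:0,v2:12,v3:inf,v4:inf
step 2: dist = v0:16,v1:0,v2:12,v3:inf,v4:inf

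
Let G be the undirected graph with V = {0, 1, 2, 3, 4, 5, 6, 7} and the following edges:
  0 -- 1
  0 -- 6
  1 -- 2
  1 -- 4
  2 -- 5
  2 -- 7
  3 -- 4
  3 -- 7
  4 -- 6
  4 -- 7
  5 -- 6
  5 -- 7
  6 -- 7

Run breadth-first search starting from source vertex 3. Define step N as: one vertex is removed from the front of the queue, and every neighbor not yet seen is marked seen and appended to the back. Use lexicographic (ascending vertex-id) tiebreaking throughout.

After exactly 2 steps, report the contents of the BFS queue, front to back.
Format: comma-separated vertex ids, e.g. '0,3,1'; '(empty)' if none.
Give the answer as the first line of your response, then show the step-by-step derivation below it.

7,1,6

step 1: dequeue 3; queue=[4,7]; order=3
step 2: dequeue 4; queue=[7,1,6]; order=3,4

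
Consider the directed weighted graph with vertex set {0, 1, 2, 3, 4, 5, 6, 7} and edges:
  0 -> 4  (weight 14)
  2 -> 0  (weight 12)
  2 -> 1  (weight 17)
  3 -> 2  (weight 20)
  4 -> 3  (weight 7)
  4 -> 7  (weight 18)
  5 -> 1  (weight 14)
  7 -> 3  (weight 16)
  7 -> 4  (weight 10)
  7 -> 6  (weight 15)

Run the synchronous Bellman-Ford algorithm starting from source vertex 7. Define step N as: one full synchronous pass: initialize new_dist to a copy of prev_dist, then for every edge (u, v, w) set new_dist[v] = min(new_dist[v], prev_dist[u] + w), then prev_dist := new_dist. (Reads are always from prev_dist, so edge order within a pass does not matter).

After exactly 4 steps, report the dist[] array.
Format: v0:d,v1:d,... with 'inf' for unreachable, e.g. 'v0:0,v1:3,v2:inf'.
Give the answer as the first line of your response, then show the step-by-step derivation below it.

v0:48,v1:53,v2:36,v3:16,v4:10,v5:inf,v6:15,v7:0

step 1: dist = v0:inf,v1:inf,v2:inf,v3:16,v4:10,v5:inf,v6:15,v7:0
step 2: dist = v0:inf,v1:inf,v2:36,v3:16,v4:10,v5:inf,v6:15,v7:0
step 3: dist = v0:48,v1:53,v2:36,v3:16,v4:10,v5:inf,v6:15,v7:0
step 4: dist = v0:48,v1:53,v2:36,v3:16,v4:10,v5:inf,v6:15,v7:0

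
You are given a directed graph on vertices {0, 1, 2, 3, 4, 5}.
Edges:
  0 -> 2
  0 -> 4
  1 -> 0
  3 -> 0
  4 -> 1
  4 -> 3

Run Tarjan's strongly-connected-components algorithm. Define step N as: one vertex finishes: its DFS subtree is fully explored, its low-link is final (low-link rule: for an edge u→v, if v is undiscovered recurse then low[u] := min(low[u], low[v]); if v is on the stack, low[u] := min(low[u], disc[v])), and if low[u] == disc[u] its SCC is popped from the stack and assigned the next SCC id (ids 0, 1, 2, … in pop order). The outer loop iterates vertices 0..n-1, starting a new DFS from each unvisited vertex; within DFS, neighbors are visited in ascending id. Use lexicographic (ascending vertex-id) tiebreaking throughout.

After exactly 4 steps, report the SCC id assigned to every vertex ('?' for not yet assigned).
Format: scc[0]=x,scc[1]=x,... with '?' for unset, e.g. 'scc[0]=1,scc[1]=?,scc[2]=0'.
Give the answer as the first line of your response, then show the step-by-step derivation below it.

scc[0]=?,scc[1]=?,scc[2]=0,scc[3]=?,scc[4]=?,scc[5]=?

step 1: low=(low[0]=0,low[1]=?,low[2]=1,low[3]=?,low[4]=?,low[5]=?); scc=(scc[0]=?,scc[1]=?,scc[2]=0,scc[3]=?,scc[4]=?,scc[5]=?)
step 2: low=(low[0]=0,low[1]=0,low[2]=1,low[3]=?,low[4]=2,low[5]=?); scc=(scc[0]=?,scc[1]=?,scc[2]=0,scc[3]=?,scc[4]=?,scc[5]=?)
step 3: low=(low[0]=0,low[1]=0,low[2]=1,low[3]=0,low[4]=0,low[5]=?); scc=(scc[0]=?,scc[1]=?,scc[2]=0,scc[3]=?,scc[4]=?,scc[5]=?)
step 4: low=(low[0]=0,low[1]=0,low[2]=1,low[3]=0,low[4]=0,low[5]=?); scc=(scc[0]=?,scc[1]=?,scc[2]=0,scc[3]=?,scc[4]=?,scc[5]=?)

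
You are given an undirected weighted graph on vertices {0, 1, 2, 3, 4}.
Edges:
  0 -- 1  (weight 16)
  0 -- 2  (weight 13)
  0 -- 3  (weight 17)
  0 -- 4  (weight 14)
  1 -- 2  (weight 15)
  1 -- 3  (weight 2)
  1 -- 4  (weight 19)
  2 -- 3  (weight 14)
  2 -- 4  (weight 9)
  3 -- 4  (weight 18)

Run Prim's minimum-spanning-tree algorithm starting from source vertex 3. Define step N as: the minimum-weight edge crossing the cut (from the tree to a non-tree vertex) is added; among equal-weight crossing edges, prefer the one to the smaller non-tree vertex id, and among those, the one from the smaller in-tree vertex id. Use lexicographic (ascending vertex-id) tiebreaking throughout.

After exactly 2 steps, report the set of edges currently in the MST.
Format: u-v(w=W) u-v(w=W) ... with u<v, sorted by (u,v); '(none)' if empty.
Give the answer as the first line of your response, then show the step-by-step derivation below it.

1-3(w=2) 2-3(w=14)

step 1: add edge 1-3 (w=2); MST = {1-3(w=2)}
step 2: add edge 2-3 (w=14); MST = {1-3(w=2) 2-3(w=14)}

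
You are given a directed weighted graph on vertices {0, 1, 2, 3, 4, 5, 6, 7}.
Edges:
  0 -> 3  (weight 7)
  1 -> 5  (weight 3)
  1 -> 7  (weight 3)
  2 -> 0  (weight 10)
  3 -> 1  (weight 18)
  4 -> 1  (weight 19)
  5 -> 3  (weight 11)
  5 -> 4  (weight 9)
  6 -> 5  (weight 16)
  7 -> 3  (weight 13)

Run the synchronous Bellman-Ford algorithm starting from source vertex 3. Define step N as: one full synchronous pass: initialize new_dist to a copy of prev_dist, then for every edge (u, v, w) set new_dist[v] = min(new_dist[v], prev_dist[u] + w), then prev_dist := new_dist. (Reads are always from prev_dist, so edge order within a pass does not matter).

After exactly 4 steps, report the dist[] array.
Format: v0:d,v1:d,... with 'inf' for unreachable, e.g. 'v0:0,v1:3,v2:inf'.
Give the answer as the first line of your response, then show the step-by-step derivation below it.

v0:inf,v1:18,v2:inf,v3:0,v4:30,v5:21,v6:inf,v7:21

step 1: dist = v0:inf,v1:18,v2:inf,v3:0,v4:inf,v5:inf,v6:inf,v7:inf
step 2: dist = v0:inf,v1:18,v2:inf,v3:0,v4:inf,v5:21,v6:inf,v7:21
step 3: dist = v0:inf,v1:18,v2:inf,v3:0,v4:30,v5:21,v6:inf,v7:21
step 4: dist = v0:inf,v1:18,v2:inf,v3:0,v4:30,v5:21,v6:inf,v7:21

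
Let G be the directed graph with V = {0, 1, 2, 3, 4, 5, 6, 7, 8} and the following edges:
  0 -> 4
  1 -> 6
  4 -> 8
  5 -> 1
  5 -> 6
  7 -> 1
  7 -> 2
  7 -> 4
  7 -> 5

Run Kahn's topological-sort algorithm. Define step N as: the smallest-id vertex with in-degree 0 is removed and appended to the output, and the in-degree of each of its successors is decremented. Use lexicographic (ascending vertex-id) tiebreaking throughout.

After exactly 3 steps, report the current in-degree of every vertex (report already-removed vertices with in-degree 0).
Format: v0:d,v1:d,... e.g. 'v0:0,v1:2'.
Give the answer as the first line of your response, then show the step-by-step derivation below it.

v0:0,v1:1,v2:0,v3:0,v4:0,v5:0,v6:2,v7:0,v8:1

step 1: output 0; order=[0]; indeg=(0,2,1,0,1,1,2,0,1)
step 2: output 3; order=[0,3]; indeg=(0,2,1,0,1,1,2,0,1)
step 3: output 7; order=[0,3,7]; indeg=(0,1,0,0,0,0,2,0,1)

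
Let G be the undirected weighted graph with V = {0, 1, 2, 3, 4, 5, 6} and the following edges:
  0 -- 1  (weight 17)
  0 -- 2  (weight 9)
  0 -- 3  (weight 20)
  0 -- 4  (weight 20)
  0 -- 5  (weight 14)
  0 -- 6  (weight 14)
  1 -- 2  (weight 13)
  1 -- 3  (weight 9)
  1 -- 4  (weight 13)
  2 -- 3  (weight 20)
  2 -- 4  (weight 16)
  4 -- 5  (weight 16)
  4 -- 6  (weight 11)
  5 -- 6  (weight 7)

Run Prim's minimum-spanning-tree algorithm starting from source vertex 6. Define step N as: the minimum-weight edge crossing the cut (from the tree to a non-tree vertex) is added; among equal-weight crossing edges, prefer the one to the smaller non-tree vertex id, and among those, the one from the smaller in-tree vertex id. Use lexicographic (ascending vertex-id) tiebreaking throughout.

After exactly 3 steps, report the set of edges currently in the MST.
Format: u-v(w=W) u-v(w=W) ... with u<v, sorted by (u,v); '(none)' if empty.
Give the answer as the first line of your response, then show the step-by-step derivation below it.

1-4(w=13) 4-6(w=11) 5-6(w=7)

step 1: add edge 5-6 (w=7); MST = {5-6(w=7)}
step 2: add edge 4-6 (w=11); MST = {4-6(w=11) 5-6(w=7)}
step 3: add edge 1-4 (w=13); MST = {1-4(w=13) 4-6(w=11) 5-6(w=7)}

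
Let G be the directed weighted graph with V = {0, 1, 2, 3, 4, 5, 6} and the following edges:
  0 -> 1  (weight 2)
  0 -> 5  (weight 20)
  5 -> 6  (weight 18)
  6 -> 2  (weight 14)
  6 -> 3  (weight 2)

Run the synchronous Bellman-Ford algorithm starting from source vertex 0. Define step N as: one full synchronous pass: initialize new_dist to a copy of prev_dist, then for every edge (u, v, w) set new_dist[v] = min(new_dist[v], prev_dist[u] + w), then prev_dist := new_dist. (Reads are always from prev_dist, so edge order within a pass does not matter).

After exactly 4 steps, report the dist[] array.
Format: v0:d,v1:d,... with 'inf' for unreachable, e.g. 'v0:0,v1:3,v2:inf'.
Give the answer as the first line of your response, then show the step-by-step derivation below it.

v0:0,v1:2,v2:52,v3:40,v4:inf,v5:20,v6:38

step 1: dist = v0:0,v1:2,v2:inf,v3:inf,v4:inf,v5:20,v6:inf
step 2: dist = v0:0,v1:2,v2:inf,v3:inf,v4:inf,v5:20,v6:38
step 3: dist = v0:0,v1:2,v2:52,v3:40,v4:inf,v5:20,v6:38
step 4: dist = v0:0,v1:2,v2:52,v3:40,v4:inf,v5:20,v6:38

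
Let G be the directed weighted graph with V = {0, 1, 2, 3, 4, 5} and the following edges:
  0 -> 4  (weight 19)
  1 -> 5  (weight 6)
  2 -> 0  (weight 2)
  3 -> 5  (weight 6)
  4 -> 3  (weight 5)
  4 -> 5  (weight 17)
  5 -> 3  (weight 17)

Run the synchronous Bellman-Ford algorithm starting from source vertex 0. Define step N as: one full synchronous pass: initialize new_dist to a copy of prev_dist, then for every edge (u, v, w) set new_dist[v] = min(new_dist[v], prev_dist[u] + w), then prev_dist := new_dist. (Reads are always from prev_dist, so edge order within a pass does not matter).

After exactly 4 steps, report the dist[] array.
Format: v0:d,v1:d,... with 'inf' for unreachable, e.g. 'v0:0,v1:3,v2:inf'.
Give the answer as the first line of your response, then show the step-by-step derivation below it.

v0:0,v1:inf,v2:inf,v3:24,v4:19,v5:30

step 1: dist = v0:0,v1:inf,v2:inf,v3:inf,v4:19,v5:inf
step 2: dist = v0:0,v1:inf,v2:inf,v3:24,v4:19,v5:36
step 3: dist = v0:0,v1:inf,v2:inf,v3:24,v4:19,v5:30
step 4: dist = v0:0,v1:inf,v2:inf,v3:24,v4:19,v5:30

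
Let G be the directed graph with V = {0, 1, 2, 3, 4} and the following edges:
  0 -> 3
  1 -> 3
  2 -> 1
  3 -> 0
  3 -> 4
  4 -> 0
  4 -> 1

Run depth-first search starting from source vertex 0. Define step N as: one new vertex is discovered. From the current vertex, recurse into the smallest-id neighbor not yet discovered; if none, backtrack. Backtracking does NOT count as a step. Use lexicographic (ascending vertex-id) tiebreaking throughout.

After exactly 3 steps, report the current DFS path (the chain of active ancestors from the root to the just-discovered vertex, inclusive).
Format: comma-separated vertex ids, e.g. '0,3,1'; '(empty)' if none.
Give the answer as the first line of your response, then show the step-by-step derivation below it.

0,3,4

step 1: discover 0; path=0; order=0
step 2: discover 3; path=0>3; order=0,3
step 3: discover 4; path=0>3>4; order=0,3,4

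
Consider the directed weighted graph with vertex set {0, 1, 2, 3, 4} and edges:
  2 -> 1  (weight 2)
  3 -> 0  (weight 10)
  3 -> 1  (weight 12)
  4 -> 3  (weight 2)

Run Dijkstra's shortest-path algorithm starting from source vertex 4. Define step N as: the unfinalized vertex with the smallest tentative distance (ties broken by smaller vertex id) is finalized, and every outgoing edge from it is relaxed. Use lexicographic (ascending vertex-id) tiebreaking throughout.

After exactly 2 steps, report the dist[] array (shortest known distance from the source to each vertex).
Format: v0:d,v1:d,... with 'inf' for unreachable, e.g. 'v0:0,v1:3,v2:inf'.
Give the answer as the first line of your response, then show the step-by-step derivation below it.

v0:12,v1:14,v2:inf,v3:2,v4:0

step 1: dist = v0:inf,v1:inf,v2:inf,v3:2,v4:0
step 2: dist = v0:12,v1:14,v2:inf,v3:2,v4:0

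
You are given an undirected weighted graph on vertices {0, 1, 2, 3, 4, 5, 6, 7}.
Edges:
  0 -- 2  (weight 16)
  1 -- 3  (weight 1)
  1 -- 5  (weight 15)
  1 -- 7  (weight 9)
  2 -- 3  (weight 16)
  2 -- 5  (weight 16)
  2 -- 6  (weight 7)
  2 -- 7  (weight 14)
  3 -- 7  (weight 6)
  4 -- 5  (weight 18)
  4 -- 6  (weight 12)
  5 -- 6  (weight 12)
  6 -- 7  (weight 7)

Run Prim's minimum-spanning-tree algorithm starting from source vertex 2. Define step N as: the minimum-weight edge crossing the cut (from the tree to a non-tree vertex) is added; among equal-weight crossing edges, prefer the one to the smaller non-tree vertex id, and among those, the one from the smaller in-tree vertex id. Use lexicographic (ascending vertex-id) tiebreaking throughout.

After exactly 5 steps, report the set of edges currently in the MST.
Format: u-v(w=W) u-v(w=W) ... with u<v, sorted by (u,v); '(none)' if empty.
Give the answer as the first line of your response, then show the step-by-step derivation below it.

1-3(w=1) 2-6(w=7) 3-7(w=6) 4-6(w=12) 6-7(w=7)

step 1: add edge 2-6 (w=7); MST = {2-6(w=7)}
step 2: add edge 6-7 (w=7); MST = {2-6(w=7) 6-7(w=7)}
step 3: add edge 3-7 (w=6); MST = {2-6(w=7) 3-7(w=6) 6-7(w=7)}
step 4: add edge 1-3 (w=1); MST = {1-3(w=1) 2-6(w=7) 3-7(w=6) 6-7(w=7)}
step 5: add edge 4-6 (w=12); MST = {1-3(w=1) 2-6(w=7) 3-7(w=6) 4-6(w=12) 6-7(w=7)}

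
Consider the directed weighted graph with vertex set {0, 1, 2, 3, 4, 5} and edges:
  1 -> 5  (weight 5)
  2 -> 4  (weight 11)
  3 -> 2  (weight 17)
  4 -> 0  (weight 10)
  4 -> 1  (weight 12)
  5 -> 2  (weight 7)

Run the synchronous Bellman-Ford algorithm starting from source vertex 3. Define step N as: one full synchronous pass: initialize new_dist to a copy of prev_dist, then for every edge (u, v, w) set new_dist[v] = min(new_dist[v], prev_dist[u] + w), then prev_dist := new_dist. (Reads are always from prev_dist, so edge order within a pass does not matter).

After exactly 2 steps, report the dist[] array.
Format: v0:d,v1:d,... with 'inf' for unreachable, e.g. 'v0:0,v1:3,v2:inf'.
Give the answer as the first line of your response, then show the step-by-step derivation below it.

v0:inf,v1:inf,v2:17,v3:0,v4:28,v5:inf

step 1: dist = v0:inf,v1:inf,v2:17,v3:0,v4:inf,v5:inf
step 2: dist = v0:inf,v1:inf,v2:17,v3:0,v4:28,v5:inf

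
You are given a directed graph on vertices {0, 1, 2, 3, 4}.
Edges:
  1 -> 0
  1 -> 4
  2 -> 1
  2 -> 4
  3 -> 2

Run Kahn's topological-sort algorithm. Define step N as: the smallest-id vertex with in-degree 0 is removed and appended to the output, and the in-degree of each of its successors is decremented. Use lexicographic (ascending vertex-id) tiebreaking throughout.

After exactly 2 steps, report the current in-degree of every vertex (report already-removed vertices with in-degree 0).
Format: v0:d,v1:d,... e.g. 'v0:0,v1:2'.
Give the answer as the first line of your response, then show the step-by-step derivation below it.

v0:1,v1:0,v2:0,v3:0,v4:1

step 1: output 3; order=[3]; indeg=(1,1,0,0,2)
step 2: output 2; order=[3,2]; indeg=(1,0,0,0,1)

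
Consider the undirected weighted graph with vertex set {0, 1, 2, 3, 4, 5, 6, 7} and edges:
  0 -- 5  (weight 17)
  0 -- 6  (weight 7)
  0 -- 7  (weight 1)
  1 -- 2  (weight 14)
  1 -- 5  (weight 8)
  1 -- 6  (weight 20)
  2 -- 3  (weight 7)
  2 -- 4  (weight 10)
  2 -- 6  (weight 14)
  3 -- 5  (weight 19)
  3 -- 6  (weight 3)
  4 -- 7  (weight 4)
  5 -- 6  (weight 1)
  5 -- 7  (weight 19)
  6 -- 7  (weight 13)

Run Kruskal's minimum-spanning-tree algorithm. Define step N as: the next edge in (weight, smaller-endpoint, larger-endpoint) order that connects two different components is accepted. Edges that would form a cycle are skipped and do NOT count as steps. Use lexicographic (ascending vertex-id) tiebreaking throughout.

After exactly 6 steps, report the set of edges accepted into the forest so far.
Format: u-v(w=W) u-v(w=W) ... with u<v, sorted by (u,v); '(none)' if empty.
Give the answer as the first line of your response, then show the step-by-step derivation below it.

0-6(w=7) 0-7(w=1) 2-3(w=7) 3-6(w=3) 4-7(w=4) 5-6(w=1)

step 1: add edge 0-7 (w=1); MST = {0-7(w=1)}
step 2: add edge 5-6 (w=1); MST = {0-7(w=1) 5-6(w=1)}
step 3: add edge 3-6 (w=3); MST = {0-7(w=1) 3-6(w=3) 5-6(w=1)}
step 4: add edge 4-7 (w=4); MST = {0-7(w=1) 3-6(w=3) 4-7(w=4) 5-6(w=1)}
step 5: add edge 0-6 (w=7); MST = {0-6(w=7) 0-7(w=1) 3-6(w=3) 4-7(w=4) 5-6(w=1)}
step 6: add edge 2-3 (w=7); MST = {0-6(w=7) 0-7(w=1) 2-3(w=7) 3-6(w=3) 4-7(w=4) 5-6(w=1)}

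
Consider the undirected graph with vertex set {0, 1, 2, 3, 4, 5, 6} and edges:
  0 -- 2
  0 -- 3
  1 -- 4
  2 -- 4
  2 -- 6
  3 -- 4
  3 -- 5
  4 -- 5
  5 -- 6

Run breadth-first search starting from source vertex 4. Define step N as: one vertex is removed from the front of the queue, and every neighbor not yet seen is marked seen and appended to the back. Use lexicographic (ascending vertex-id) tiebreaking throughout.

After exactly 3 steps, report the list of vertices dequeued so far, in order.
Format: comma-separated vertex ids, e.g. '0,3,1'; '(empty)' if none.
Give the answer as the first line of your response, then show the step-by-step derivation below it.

4,1,2

step 1: dequeue 4; queue=[1,2,3,5]; order=4
step 2: dequeue 1; queue=[2,3,5]; order=4,1
step 3: dequeue 2; queue=[3,5,0,6]; order=4,1,2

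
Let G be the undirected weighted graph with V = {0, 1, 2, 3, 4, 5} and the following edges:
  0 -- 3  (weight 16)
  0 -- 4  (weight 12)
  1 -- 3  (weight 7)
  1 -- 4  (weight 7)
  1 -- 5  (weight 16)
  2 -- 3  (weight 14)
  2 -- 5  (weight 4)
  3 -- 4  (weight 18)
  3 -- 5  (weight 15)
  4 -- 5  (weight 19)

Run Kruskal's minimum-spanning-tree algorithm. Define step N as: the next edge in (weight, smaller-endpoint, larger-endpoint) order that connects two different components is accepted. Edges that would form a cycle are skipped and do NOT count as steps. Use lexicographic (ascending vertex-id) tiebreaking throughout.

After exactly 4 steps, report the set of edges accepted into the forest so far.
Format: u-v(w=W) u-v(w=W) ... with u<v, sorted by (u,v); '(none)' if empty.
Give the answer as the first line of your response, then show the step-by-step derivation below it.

0-4(w=12) 1-3(w=7) 1-4(w=7) 2-5(w=4)

step 1: add edge 2-5 (w=4); MST = {2-5(w=4)}
step 2: add edge 1-3 (w=7); MST = {1-3(w=7) 2-5(w=4)}
step 3: add edge 1-4 (w=7); MST = {1-3(w=7) 1-4(w=7) 2-5(w=4)}
step 4: add edge 0-4 (w=12); MST = {0-4(w=12) 1-3(w=7) 1-4(w=7) 2-5(w=4)}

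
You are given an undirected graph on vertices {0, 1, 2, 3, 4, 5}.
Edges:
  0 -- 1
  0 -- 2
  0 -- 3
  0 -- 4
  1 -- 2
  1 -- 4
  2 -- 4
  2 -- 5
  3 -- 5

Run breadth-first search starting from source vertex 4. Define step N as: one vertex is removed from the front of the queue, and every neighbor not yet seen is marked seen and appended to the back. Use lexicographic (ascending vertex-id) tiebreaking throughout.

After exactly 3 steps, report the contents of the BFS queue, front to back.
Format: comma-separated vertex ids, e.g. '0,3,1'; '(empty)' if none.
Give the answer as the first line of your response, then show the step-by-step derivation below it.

2,3

step 1: dequeue 4; queue=[0,1,2]; order=4
step 2: dequeue 0; queue=[1,2,3]; order=4,0
step 3: dequeue 1; queue=[2,3]; order=4,0,1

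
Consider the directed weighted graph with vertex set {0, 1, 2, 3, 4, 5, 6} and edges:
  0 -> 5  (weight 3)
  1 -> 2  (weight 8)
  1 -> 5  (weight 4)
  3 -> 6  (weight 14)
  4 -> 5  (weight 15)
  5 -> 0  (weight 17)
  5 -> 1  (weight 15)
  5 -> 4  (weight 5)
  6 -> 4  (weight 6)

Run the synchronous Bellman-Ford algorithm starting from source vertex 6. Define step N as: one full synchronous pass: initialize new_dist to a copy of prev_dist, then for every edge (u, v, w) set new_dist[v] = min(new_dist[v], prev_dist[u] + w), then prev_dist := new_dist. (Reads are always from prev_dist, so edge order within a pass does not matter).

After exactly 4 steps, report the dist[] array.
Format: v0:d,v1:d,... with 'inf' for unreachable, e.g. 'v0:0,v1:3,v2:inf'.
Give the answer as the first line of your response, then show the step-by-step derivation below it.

v0:38,v1:36,v2:44,v3:inf,v4:6,v5:21,v6:0

step 1: dist = v0:inf,v1:inf,v2:inf,v3:inf,v4:6,v5:inf,v6:0
step 2: dist = v0:inf,v1:inf,v2:inf,v3:inf,v4:6,v5:21,v6:0
step 3: dist = v0:38,v1:36,v2:inf,v3:inf,v4:6,v5:21,v6:0
step 4: dist = v0:38,v1:36,v2:44,v3:inf,v4:6,v5:21,v6:0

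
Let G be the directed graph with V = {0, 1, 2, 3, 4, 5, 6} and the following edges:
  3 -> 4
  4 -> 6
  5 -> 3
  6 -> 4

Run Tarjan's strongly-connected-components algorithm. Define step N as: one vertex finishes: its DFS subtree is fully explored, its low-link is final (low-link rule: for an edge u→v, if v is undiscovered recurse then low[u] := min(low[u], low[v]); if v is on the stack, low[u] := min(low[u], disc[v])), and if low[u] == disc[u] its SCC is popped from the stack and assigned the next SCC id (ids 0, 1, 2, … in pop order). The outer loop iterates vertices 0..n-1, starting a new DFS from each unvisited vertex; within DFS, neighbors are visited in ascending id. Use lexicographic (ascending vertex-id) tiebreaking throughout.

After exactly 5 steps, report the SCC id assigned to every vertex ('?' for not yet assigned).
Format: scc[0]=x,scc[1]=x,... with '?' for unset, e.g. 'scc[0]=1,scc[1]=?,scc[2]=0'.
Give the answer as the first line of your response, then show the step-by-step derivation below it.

scc[0]=0,scc[1]=1,scc[2]=2,scc[3]=?,scc[4]=3,scc[5]=?,scc[6]=3

step 1: low=(low[0]=0,low[1]=?,low[2]=?,low[3]=?,low[4]=?,low[5]=?,low[6]=?); scc=(scc[0]=0,scc[1]=?,scc[2]=?,scc[3]=?,scc[4]=?,scc[5]=?,scc[6]=?)
step 2: low=(low[0]=0,low[1]=1,low[2]=?,low[3]=?,low[4]=?,low[5]=?,low[6]=?); scc=(scc[0]=0,scc[1]=1,scc[2]=?,scc[3]=?,scc[4]=?,scc[5]=?,scc[6]=?)
step 3: low=(low[0]=0,low[1]=1,low[2]=2,low[3]=?,low[4]=?,low[5]=?,low[6]=?); scc=(scc[0]=0,scc[1]=1,scc[2]=2,scc[3]=?,scc[4]=?,scc[5]=?,scc[6]=?)
step 4: low=(low[0]=0,low[1]=1,low[2]=2,low[3]=3,low[4]=4,low[5]=?,low[6]=4); scc=(scc[0]=0,scc[1]=1,scc[2]=2,scc[3]=?,scc[4]=?,scc[5]=?,scc[6]=?)
step 5: low=(low[0]=0,low[1]=1,low[2]=2,low[3]=3,low[4]=4,low[5]=?,low[6]=4); scc=(scc[0]=0,scc[1]=1,scc[2]=2,scc[3]=?,scc[4]=3,scc[5]=?,scc[6]=3)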